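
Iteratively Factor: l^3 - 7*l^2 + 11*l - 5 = (l - 1)*(l^2 - 6*l + 5) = (l - 5)*(l - 1)*(l - 1)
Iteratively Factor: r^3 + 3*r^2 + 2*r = (r + 1)*(r^2 + 2*r) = r*(r + 1)*(r + 2)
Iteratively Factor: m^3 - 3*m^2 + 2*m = (m - 1)*(m^2 - 2*m) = (m - 2)*(m - 1)*(m)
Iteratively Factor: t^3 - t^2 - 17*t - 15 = (t + 3)*(t^2 - 4*t - 5) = (t - 5)*(t + 3)*(t + 1)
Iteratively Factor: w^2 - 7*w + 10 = (w - 2)*(w - 5)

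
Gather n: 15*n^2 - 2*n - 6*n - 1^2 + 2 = 15*n^2 - 8*n + 1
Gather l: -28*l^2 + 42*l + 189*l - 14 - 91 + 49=-28*l^2 + 231*l - 56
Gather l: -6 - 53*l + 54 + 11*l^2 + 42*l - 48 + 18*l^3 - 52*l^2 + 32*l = 18*l^3 - 41*l^2 + 21*l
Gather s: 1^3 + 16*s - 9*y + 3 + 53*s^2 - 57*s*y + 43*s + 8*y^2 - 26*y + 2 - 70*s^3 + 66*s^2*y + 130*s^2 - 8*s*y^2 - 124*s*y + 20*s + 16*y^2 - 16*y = -70*s^3 + s^2*(66*y + 183) + s*(-8*y^2 - 181*y + 79) + 24*y^2 - 51*y + 6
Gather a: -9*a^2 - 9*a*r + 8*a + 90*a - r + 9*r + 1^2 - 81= -9*a^2 + a*(98 - 9*r) + 8*r - 80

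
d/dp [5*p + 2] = 5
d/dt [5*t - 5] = 5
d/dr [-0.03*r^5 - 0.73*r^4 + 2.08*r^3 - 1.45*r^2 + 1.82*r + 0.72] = -0.15*r^4 - 2.92*r^3 + 6.24*r^2 - 2.9*r + 1.82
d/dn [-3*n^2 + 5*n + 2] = 5 - 6*n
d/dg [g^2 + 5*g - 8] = 2*g + 5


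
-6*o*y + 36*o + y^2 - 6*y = (-6*o + y)*(y - 6)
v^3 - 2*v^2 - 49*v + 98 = (v - 7)*(v - 2)*(v + 7)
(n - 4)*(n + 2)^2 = n^3 - 12*n - 16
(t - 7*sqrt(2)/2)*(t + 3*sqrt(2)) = t^2 - sqrt(2)*t/2 - 21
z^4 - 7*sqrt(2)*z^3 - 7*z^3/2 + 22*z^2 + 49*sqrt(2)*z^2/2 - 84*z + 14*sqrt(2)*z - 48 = (z - 4)*(z + 1/2)*(z - 4*sqrt(2))*(z - 3*sqrt(2))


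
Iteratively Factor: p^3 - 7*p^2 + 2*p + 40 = (p - 4)*(p^2 - 3*p - 10) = (p - 5)*(p - 4)*(p + 2)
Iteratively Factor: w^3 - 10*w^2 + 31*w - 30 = (w - 3)*(w^2 - 7*w + 10) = (w - 3)*(w - 2)*(w - 5)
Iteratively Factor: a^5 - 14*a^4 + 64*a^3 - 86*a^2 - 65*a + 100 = (a - 4)*(a^4 - 10*a^3 + 24*a^2 + 10*a - 25) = (a - 4)*(a + 1)*(a^3 - 11*a^2 + 35*a - 25) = (a - 5)*(a - 4)*(a + 1)*(a^2 - 6*a + 5) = (a - 5)^2*(a - 4)*(a + 1)*(a - 1)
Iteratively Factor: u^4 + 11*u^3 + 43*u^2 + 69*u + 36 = (u + 3)*(u^3 + 8*u^2 + 19*u + 12) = (u + 3)*(u + 4)*(u^2 + 4*u + 3) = (u + 1)*(u + 3)*(u + 4)*(u + 3)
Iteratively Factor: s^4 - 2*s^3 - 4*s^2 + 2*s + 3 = (s + 1)*(s^3 - 3*s^2 - s + 3) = (s + 1)^2*(s^2 - 4*s + 3) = (s - 1)*(s + 1)^2*(s - 3)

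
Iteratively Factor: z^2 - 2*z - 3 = (z - 3)*(z + 1)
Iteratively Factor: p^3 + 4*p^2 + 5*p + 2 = (p + 1)*(p^2 + 3*p + 2) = (p + 1)^2*(p + 2)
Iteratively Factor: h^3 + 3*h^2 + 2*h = (h + 1)*(h^2 + 2*h) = (h + 1)*(h + 2)*(h)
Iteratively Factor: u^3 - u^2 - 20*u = (u)*(u^2 - u - 20) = u*(u + 4)*(u - 5)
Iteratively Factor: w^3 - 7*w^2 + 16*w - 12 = (w - 2)*(w^2 - 5*w + 6) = (w - 2)^2*(w - 3)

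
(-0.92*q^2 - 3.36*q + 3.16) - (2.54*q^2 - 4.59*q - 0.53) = -3.46*q^2 + 1.23*q + 3.69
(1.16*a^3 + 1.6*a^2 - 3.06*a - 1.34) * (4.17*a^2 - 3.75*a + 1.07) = 4.8372*a^5 + 2.322*a^4 - 17.519*a^3 + 7.5992*a^2 + 1.7508*a - 1.4338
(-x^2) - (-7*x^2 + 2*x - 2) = 6*x^2 - 2*x + 2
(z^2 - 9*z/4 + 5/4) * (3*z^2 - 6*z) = 3*z^4 - 51*z^3/4 + 69*z^2/4 - 15*z/2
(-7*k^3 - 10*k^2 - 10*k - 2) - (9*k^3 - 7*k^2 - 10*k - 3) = -16*k^3 - 3*k^2 + 1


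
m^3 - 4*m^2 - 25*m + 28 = (m - 7)*(m - 1)*(m + 4)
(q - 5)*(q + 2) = q^2 - 3*q - 10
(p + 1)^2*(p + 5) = p^3 + 7*p^2 + 11*p + 5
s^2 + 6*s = s*(s + 6)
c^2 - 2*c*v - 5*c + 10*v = (c - 5)*(c - 2*v)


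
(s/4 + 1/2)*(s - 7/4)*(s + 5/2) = s^3/4 + 11*s^2/16 - 23*s/32 - 35/16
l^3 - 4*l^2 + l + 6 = (l - 3)*(l - 2)*(l + 1)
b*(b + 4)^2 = b^3 + 8*b^2 + 16*b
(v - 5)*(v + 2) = v^2 - 3*v - 10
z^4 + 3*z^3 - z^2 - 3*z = z*(z - 1)*(z + 1)*(z + 3)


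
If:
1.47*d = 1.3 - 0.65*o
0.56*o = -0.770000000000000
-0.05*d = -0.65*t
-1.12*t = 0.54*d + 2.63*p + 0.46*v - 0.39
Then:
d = 1.49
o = -1.38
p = -0.174904942965779*v - 0.207010941258633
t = 0.11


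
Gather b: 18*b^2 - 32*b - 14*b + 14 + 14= 18*b^2 - 46*b + 28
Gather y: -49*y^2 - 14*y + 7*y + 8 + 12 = -49*y^2 - 7*y + 20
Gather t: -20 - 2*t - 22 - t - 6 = -3*t - 48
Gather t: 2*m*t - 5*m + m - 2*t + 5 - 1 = -4*m + t*(2*m - 2) + 4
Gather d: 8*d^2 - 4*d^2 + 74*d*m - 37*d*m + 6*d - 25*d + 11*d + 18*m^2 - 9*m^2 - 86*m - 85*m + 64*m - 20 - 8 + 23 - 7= 4*d^2 + d*(37*m - 8) + 9*m^2 - 107*m - 12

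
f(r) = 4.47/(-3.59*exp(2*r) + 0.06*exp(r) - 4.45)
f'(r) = 4.47*(7.18*exp(2*r) - 0.06*exp(r))/(-3.59*exp(2*r) + 0.06*exp(r) - 4.45)^2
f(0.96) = -0.16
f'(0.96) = 0.26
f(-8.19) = -1.00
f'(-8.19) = -0.00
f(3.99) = -0.00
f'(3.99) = 0.00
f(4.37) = -0.00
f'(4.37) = 0.00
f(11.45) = -0.00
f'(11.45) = 0.00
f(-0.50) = -0.78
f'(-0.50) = 0.35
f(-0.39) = -0.74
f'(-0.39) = 0.40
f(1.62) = -0.05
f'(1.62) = 0.09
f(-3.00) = -1.00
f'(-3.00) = 0.00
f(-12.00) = -1.00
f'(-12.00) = 0.00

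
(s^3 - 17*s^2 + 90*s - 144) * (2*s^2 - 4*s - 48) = 2*s^5 - 38*s^4 + 200*s^3 + 168*s^2 - 3744*s + 6912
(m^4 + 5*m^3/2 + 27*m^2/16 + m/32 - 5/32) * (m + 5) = m^5 + 15*m^4/2 + 227*m^3/16 + 271*m^2/32 - 25/32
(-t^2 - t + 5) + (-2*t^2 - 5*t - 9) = -3*t^2 - 6*t - 4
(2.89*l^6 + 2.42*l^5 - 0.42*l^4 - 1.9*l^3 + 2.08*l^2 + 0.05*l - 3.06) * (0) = 0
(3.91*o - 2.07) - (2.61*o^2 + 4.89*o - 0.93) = -2.61*o^2 - 0.98*o - 1.14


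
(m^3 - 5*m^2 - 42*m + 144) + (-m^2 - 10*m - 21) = m^3 - 6*m^2 - 52*m + 123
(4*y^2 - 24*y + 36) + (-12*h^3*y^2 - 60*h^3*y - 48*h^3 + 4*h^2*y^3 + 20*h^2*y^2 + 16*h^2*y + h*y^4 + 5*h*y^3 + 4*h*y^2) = -12*h^3*y^2 - 60*h^3*y - 48*h^3 + 4*h^2*y^3 + 20*h^2*y^2 + 16*h^2*y + h*y^4 + 5*h*y^3 + 4*h*y^2 + 4*y^2 - 24*y + 36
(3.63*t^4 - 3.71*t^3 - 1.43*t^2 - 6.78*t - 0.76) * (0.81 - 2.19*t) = -7.9497*t^5 + 11.0652*t^4 + 0.1266*t^3 + 13.6899*t^2 - 3.8274*t - 0.6156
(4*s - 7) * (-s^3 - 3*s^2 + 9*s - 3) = -4*s^4 - 5*s^3 + 57*s^2 - 75*s + 21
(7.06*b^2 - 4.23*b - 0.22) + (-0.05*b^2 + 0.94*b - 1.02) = 7.01*b^2 - 3.29*b - 1.24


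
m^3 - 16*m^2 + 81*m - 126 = (m - 7)*(m - 6)*(m - 3)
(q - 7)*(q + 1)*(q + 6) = q^3 - 43*q - 42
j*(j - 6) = j^2 - 6*j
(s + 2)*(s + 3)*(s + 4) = s^3 + 9*s^2 + 26*s + 24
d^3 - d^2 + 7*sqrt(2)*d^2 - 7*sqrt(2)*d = d*(d - 1)*(d + 7*sqrt(2))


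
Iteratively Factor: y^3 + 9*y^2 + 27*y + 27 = (y + 3)*(y^2 + 6*y + 9) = (y + 3)^2*(y + 3)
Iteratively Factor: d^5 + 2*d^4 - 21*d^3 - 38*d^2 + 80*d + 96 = (d + 3)*(d^4 - d^3 - 18*d^2 + 16*d + 32) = (d + 3)*(d + 4)*(d^3 - 5*d^2 + 2*d + 8) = (d - 2)*(d + 3)*(d + 4)*(d^2 - 3*d - 4) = (d - 2)*(d + 1)*(d + 3)*(d + 4)*(d - 4)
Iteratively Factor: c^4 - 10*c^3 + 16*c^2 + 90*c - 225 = (c - 3)*(c^3 - 7*c^2 - 5*c + 75) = (c - 3)*(c + 3)*(c^2 - 10*c + 25) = (c - 5)*(c - 3)*(c + 3)*(c - 5)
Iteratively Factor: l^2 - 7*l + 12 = (l - 4)*(l - 3)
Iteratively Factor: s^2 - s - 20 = (s + 4)*(s - 5)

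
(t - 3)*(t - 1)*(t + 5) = t^3 + t^2 - 17*t + 15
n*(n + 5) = n^2 + 5*n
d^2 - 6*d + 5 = (d - 5)*(d - 1)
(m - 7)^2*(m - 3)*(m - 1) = m^4 - 18*m^3 + 108*m^2 - 238*m + 147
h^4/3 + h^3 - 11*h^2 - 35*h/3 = h*(h/3 + 1/3)*(h - 5)*(h + 7)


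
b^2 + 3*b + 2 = (b + 1)*(b + 2)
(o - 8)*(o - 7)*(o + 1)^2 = o^4 - 13*o^3 + 27*o^2 + 97*o + 56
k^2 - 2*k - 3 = (k - 3)*(k + 1)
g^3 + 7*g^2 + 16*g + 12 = (g + 2)^2*(g + 3)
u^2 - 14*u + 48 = (u - 8)*(u - 6)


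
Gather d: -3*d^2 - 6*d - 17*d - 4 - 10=-3*d^2 - 23*d - 14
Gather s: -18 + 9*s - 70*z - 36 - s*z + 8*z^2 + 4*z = s*(9 - z) + 8*z^2 - 66*z - 54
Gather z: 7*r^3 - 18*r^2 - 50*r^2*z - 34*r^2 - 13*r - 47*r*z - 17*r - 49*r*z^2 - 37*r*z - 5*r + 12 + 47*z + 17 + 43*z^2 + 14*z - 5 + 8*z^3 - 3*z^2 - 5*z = 7*r^3 - 52*r^2 - 35*r + 8*z^3 + z^2*(40 - 49*r) + z*(-50*r^2 - 84*r + 56) + 24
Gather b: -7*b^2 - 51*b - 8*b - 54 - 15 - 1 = -7*b^2 - 59*b - 70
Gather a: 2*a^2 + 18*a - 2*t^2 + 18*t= 2*a^2 + 18*a - 2*t^2 + 18*t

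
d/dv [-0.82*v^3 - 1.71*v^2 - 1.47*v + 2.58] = -2.46*v^2 - 3.42*v - 1.47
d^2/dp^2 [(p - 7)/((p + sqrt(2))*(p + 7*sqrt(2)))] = 2*(p^3 - 21*p^2 - 168*sqrt(2)*p - 42*p - 798 - 112*sqrt(2))/(p^6 + 24*sqrt(2)*p^5 + 426*p^4 + 1696*sqrt(2)*p^3 + 5964*p^2 + 4704*sqrt(2)*p + 2744)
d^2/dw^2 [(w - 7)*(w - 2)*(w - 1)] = 6*w - 20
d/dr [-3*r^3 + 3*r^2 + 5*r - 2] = -9*r^2 + 6*r + 5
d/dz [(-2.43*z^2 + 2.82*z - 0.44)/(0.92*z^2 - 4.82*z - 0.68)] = (9.1182*z^2 + 4.1144*z - 4.0384)/(0.8464*z^4 - 8.8688*z^3 + 21.9812*z^2 + 6.5552*z + 0.4624)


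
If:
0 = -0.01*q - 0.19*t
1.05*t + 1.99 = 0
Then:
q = 36.01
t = -1.90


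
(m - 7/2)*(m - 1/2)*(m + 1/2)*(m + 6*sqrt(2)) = m^4 - 7*m^3/2 + 6*sqrt(2)*m^3 - 21*sqrt(2)*m^2 - m^2/4 - 3*sqrt(2)*m/2 + 7*m/8 + 21*sqrt(2)/4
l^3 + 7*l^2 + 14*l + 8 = (l + 1)*(l + 2)*(l + 4)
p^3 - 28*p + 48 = (p - 4)*(p - 2)*(p + 6)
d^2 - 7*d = d*(d - 7)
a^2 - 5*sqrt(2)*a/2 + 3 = (a - 3*sqrt(2)/2)*(a - sqrt(2))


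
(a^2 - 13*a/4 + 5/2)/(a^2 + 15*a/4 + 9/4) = (4*a^2 - 13*a + 10)/(4*a^2 + 15*a + 9)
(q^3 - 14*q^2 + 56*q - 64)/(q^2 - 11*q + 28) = (q^2 - 10*q + 16)/(q - 7)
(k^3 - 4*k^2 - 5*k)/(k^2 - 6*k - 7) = k*(k - 5)/(k - 7)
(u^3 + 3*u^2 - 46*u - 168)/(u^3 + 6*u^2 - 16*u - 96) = (u - 7)/(u - 4)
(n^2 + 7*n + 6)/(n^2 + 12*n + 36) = (n + 1)/(n + 6)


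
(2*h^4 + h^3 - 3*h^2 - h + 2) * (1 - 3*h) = -6*h^5 - h^4 + 10*h^3 - 7*h + 2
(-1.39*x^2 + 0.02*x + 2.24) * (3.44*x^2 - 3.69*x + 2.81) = -4.7816*x^4 + 5.1979*x^3 + 3.7259*x^2 - 8.2094*x + 6.2944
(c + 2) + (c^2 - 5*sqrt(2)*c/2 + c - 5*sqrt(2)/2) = c^2 - 5*sqrt(2)*c/2 + 2*c - 5*sqrt(2)/2 + 2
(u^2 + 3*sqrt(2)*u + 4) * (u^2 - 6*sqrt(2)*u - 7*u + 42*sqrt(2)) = u^4 - 7*u^3 - 3*sqrt(2)*u^3 - 32*u^2 + 21*sqrt(2)*u^2 - 24*sqrt(2)*u + 224*u + 168*sqrt(2)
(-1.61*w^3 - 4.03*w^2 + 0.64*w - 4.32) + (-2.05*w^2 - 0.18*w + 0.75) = -1.61*w^3 - 6.08*w^2 + 0.46*w - 3.57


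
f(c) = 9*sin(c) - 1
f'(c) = 9*cos(c)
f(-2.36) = -7.34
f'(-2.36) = -6.39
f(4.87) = -9.89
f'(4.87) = 1.41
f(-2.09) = -8.81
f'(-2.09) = -4.47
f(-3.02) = -2.09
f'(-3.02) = -8.93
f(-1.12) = -9.10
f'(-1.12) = 3.92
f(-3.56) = 2.66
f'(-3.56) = -8.22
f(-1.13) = -9.14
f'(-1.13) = 3.84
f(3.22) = -1.70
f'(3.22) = -8.97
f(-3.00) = -2.27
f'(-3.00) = -8.91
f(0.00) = -1.00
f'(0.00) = 9.00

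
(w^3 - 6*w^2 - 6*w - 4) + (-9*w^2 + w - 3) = w^3 - 15*w^2 - 5*w - 7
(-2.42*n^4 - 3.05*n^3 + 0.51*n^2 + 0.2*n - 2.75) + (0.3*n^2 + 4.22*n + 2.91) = -2.42*n^4 - 3.05*n^3 + 0.81*n^2 + 4.42*n + 0.16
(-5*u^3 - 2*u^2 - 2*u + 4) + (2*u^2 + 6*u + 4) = -5*u^3 + 4*u + 8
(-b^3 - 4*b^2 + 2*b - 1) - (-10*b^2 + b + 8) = -b^3 + 6*b^2 + b - 9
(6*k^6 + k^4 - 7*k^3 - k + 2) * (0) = 0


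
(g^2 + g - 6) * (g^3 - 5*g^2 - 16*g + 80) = g^5 - 4*g^4 - 27*g^3 + 94*g^2 + 176*g - 480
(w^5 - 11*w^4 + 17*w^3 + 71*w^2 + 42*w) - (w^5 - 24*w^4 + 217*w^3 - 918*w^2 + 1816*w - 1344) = 13*w^4 - 200*w^3 + 989*w^2 - 1774*w + 1344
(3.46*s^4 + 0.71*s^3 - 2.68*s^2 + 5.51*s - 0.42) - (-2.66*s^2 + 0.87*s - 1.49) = 3.46*s^4 + 0.71*s^3 - 0.02*s^2 + 4.64*s + 1.07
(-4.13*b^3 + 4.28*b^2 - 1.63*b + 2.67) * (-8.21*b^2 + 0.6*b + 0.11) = 33.9073*b^5 - 37.6168*b^4 + 15.496*b^3 - 22.4279*b^2 + 1.4227*b + 0.2937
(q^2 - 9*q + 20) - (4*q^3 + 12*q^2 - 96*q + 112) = -4*q^3 - 11*q^2 + 87*q - 92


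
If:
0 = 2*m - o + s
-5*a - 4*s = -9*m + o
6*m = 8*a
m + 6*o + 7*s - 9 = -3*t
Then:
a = 45/143 - 15*t/143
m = 60/143 - 20*t/143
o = 159/143 - 53*t/143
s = 3/11 - t/11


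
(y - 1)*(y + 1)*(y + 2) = y^3 + 2*y^2 - y - 2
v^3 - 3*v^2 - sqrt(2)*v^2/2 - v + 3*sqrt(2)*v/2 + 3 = (v - 3)*(v - sqrt(2))*(v + sqrt(2)/2)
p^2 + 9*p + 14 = (p + 2)*(p + 7)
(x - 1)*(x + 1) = x^2 - 1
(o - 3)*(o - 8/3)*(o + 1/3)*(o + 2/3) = o^4 - 14*o^3/3 + 23*o^2/9 + 182*o/27 + 16/9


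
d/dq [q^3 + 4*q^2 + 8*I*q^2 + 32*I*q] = 3*q^2 + q*(8 + 16*I) + 32*I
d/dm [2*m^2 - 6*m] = 4*m - 6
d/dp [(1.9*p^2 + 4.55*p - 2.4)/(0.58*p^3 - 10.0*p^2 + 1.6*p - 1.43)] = (-1.102*p^4 - 5.278*p^3 + 52.716*p^2 - 53.434*p - 2.6665)/(0.3364*p^6 - 11.6*p^5 + 101.856*p^4 - 33.6588*p^3 + 31.16*p^2 - 4.576*p + 2.0449)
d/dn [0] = 0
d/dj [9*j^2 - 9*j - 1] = 18*j - 9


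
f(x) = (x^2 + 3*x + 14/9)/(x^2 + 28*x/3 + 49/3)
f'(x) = (-2*x - 28/3)*(x^2 + 3*x + 14/9)/(x^2 + 28*x/3 + 49/3)^2 + (2*x + 3)/(x^2 + 28*x/3 + 49/3) = 19/(3*(x^2 + 14*x + 49))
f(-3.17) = -0.65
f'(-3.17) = 0.43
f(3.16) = 0.38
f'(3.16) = 0.06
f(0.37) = 0.14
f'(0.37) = 0.12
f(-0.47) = 0.03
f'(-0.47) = 0.15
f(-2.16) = -0.31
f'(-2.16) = 0.27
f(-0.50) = 0.03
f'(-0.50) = 0.15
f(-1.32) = -0.12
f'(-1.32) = 0.20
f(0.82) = 0.19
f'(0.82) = 0.10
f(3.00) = 0.37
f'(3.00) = 0.06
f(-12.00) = 2.27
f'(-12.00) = 0.25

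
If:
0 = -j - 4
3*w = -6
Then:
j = -4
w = -2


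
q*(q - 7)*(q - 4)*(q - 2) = q^4 - 13*q^3 + 50*q^2 - 56*q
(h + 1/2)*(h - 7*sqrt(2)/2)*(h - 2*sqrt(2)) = h^3 - 11*sqrt(2)*h^2/2 + h^2/2 - 11*sqrt(2)*h/4 + 14*h + 7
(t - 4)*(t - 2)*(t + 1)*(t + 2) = t^4 - 3*t^3 - 8*t^2 + 12*t + 16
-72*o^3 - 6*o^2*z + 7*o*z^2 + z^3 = (-3*o + z)*(4*o + z)*(6*o + z)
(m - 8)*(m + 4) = m^2 - 4*m - 32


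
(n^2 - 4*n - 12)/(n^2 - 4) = (n - 6)/(n - 2)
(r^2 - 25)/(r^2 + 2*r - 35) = (r + 5)/(r + 7)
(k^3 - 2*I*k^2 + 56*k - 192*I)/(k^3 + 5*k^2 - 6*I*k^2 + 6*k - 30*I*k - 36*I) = (k^2 + 4*I*k + 32)/(k^2 + 5*k + 6)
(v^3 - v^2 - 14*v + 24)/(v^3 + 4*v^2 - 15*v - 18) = (v^2 + 2*v - 8)/(v^2 + 7*v + 6)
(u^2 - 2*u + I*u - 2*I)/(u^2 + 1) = (u - 2)/(u - I)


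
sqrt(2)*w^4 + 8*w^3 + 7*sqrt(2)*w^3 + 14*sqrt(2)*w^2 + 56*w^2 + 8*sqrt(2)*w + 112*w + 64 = (w + 2)*(w + 4)*(w + 4*sqrt(2))*(sqrt(2)*w + sqrt(2))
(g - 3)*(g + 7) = g^2 + 4*g - 21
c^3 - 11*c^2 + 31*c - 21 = (c - 7)*(c - 3)*(c - 1)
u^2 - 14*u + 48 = (u - 8)*(u - 6)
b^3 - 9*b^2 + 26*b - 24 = (b - 4)*(b - 3)*(b - 2)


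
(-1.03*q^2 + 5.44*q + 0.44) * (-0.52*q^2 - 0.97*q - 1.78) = 0.5356*q^4 - 1.8297*q^3 - 3.6722*q^2 - 10.11*q - 0.7832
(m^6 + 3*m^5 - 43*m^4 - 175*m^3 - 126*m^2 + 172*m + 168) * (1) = m^6 + 3*m^5 - 43*m^4 - 175*m^3 - 126*m^2 + 172*m + 168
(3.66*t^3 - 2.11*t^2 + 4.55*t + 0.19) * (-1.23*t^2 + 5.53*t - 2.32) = -4.5018*t^5 + 22.8351*t^4 - 25.756*t^3 + 29.823*t^2 - 9.5053*t - 0.4408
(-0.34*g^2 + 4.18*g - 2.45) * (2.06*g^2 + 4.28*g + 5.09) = -0.7004*g^4 + 7.1556*g^3 + 11.1128*g^2 + 10.7902*g - 12.4705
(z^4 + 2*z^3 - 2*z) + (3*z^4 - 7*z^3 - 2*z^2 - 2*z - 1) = 4*z^4 - 5*z^3 - 2*z^2 - 4*z - 1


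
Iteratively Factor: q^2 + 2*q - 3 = (q - 1)*(q + 3)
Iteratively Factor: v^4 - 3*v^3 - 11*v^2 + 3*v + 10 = (v + 2)*(v^3 - 5*v^2 - v + 5) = (v - 5)*(v + 2)*(v^2 - 1) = (v - 5)*(v - 1)*(v + 2)*(v + 1)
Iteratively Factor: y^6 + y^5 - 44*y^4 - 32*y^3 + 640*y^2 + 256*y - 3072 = (y + 4)*(y^5 - 3*y^4 - 32*y^3 + 96*y^2 + 256*y - 768) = (y - 4)*(y + 4)*(y^4 + y^3 - 28*y^2 - 16*y + 192) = (y - 4)*(y - 3)*(y + 4)*(y^3 + 4*y^2 - 16*y - 64) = (y - 4)*(y - 3)*(y + 4)^2*(y^2 - 16) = (y - 4)^2*(y - 3)*(y + 4)^2*(y + 4)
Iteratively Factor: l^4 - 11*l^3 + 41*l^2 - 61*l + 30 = (l - 1)*(l^3 - 10*l^2 + 31*l - 30) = (l - 2)*(l - 1)*(l^2 - 8*l + 15) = (l - 5)*(l - 2)*(l - 1)*(l - 3)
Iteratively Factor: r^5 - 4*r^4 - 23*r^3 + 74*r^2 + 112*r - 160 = (r - 1)*(r^4 - 3*r^3 - 26*r^2 + 48*r + 160) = (r - 1)*(r + 4)*(r^3 - 7*r^2 + 2*r + 40) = (r - 1)*(r + 2)*(r + 4)*(r^2 - 9*r + 20) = (r - 4)*(r - 1)*(r + 2)*(r + 4)*(r - 5)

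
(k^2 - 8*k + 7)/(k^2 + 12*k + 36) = (k^2 - 8*k + 7)/(k^2 + 12*k + 36)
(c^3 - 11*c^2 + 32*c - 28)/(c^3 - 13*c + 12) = (c^3 - 11*c^2 + 32*c - 28)/(c^3 - 13*c + 12)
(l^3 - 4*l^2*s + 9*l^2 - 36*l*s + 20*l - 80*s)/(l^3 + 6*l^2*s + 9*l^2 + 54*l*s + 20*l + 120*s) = (l - 4*s)/(l + 6*s)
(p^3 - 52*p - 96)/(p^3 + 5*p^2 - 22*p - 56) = (p^2 - 2*p - 48)/(p^2 + 3*p - 28)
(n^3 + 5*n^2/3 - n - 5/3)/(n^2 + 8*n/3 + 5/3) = n - 1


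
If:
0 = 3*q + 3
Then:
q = -1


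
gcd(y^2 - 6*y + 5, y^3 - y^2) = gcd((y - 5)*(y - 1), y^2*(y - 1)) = y - 1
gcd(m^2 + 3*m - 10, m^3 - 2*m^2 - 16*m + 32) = m - 2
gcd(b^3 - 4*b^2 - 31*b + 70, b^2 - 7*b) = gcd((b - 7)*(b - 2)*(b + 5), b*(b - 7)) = b - 7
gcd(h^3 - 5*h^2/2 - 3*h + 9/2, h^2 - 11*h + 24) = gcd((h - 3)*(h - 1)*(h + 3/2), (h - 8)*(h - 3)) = h - 3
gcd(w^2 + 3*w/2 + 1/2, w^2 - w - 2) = w + 1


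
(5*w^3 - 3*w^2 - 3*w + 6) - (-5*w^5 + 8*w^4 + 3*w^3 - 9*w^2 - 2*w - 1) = 5*w^5 - 8*w^4 + 2*w^3 + 6*w^2 - w + 7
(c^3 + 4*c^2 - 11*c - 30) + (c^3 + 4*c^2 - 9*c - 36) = 2*c^3 + 8*c^2 - 20*c - 66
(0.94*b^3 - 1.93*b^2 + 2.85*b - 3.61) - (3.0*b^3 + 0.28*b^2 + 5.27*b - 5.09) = -2.06*b^3 - 2.21*b^2 - 2.42*b + 1.48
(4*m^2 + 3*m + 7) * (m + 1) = 4*m^3 + 7*m^2 + 10*m + 7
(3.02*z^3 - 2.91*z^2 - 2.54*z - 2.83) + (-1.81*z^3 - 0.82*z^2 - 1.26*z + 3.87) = 1.21*z^3 - 3.73*z^2 - 3.8*z + 1.04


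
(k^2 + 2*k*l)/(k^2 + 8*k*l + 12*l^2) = k/(k + 6*l)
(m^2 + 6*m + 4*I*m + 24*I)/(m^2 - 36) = (m + 4*I)/(m - 6)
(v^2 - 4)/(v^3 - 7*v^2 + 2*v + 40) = (v - 2)/(v^2 - 9*v + 20)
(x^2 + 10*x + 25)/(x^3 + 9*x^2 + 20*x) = (x + 5)/(x*(x + 4))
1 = 1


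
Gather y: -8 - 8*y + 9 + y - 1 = -7*y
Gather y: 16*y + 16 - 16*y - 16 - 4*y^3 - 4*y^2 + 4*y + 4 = -4*y^3 - 4*y^2 + 4*y + 4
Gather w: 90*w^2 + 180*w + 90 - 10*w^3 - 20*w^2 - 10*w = -10*w^3 + 70*w^2 + 170*w + 90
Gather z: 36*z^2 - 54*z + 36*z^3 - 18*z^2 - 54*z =36*z^3 + 18*z^2 - 108*z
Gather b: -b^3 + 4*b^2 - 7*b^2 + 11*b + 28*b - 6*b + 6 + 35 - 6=-b^3 - 3*b^2 + 33*b + 35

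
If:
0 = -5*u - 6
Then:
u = -6/5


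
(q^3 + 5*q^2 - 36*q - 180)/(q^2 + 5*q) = q - 36/q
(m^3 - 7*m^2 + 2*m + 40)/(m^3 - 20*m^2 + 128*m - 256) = (m^2 - 3*m - 10)/(m^2 - 16*m + 64)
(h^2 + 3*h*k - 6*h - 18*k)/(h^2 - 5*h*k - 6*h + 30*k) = (h + 3*k)/(h - 5*k)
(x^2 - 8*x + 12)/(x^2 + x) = (x^2 - 8*x + 12)/(x*(x + 1))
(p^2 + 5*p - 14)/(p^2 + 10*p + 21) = (p - 2)/(p + 3)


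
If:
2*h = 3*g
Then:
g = 2*h/3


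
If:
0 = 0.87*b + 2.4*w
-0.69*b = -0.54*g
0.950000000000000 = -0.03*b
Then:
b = -31.67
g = -40.46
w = 11.48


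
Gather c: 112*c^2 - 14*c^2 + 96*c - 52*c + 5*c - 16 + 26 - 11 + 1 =98*c^2 + 49*c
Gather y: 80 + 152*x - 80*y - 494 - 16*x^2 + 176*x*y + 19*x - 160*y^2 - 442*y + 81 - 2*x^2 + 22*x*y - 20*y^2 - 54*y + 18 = -18*x^2 + 171*x - 180*y^2 + y*(198*x - 576) - 315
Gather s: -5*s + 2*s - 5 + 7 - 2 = -3*s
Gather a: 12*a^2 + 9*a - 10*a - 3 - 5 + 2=12*a^2 - a - 6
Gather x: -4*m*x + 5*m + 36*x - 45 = 5*m + x*(36 - 4*m) - 45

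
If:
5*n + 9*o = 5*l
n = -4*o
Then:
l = -11*o/5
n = -4*o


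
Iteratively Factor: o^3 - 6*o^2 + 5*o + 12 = (o - 4)*(o^2 - 2*o - 3) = (o - 4)*(o - 3)*(o + 1)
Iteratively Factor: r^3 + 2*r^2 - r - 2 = (r - 1)*(r^2 + 3*r + 2) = (r - 1)*(r + 2)*(r + 1)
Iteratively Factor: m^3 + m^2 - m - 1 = (m + 1)*(m^2 - 1) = (m + 1)^2*(m - 1)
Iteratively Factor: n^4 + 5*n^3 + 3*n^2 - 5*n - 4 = (n + 1)*(n^3 + 4*n^2 - n - 4) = (n + 1)^2*(n^2 + 3*n - 4) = (n + 1)^2*(n + 4)*(n - 1)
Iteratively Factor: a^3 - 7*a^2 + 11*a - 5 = (a - 1)*(a^2 - 6*a + 5) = (a - 1)^2*(a - 5)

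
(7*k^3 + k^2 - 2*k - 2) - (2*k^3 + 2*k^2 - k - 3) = 5*k^3 - k^2 - k + 1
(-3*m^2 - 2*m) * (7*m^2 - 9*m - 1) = -21*m^4 + 13*m^3 + 21*m^2 + 2*m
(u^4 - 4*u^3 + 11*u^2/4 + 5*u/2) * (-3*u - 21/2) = -3*u^5 + 3*u^4/2 + 135*u^3/4 - 291*u^2/8 - 105*u/4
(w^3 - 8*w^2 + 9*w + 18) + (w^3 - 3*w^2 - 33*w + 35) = 2*w^3 - 11*w^2 - 24*w + 53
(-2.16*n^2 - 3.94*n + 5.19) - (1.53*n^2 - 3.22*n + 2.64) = -3.69*n^2 - 0.72*n + 2.55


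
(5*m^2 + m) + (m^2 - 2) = 6*m^2 + m - 2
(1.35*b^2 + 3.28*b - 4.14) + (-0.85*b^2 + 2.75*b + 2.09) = 0.5*b^2 + 6.03*b - 2.05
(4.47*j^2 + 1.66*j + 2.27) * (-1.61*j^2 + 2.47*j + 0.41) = -7.1967*j^4 + 8.3683*j^3 + 2.2782*j^2 + 6.2875*j + 0.9307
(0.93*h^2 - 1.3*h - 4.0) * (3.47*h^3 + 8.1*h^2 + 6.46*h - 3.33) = 3.2271*h^5 + 3.022*h^4 - 18.4022*h^3 - 43.8949*h^2 - 21.511*h + 13.32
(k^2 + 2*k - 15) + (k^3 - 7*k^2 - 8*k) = k^3 - 6*k^2 - 6*k - 15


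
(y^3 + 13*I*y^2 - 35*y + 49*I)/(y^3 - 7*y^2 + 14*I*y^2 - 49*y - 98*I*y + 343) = (y - I)/(y - 7)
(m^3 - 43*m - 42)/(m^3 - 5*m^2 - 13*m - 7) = (m + 6)/(m + 1)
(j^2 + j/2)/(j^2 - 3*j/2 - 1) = j/(j - 2)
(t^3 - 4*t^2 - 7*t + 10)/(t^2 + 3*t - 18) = (t^3 - 4*t^2 - 7*t + 10)/(t^2 + 3*t - 18)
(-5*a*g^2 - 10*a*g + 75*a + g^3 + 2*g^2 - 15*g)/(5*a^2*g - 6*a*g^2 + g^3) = (-g^2 - 2*g + 15)/(g*(a - g))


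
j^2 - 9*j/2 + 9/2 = (j - 3)*(j - 3/2)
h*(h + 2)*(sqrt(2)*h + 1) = sqrt(2)*h^3 + h^2 + 2*sqrt(2)*h^2 + 2*h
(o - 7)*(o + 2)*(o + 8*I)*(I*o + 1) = I*o^4 - 7*o^3 - 5*I*o^3 + 35*o^2 - 6*I*o^2 + 98*o - 40*I*o - 112*I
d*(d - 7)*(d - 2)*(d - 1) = d^4 - 10*d^3 + 23*d^2 - 14*d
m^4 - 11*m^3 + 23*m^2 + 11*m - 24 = (m - 8)*(m - 3)*(m - 1)*(m + 1)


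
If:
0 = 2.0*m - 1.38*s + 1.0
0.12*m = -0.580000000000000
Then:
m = -4.83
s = -6.28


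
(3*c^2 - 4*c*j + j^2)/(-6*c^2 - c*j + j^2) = (-c + j)/(2*c + j)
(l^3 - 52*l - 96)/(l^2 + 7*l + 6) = (l^2 - 6*l - 16)/(l + 1)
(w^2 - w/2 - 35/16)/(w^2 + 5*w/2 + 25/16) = (4*w - 7)/(4*w + 5)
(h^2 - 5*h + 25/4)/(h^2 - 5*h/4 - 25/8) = 2*(2*h - 5)/(4*h + 5)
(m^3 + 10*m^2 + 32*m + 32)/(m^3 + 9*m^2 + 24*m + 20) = (m^2 + 8*m + 16)/(m^2 + 7*m + 10)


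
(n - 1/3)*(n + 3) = n^2 + 8*n/3 - 1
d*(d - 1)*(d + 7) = d^3 + 6*d^2 - 7*d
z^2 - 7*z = z*(z - 7)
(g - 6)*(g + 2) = g^2 - 4*g - 12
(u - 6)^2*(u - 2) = u^3 - 14*u^2 + 60*u - 72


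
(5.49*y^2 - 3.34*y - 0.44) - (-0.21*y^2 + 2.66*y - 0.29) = 5.7*y^2 - 6.0*y - 0.15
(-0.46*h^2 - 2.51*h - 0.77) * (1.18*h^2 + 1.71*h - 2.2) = -0.5428*h^4 - 3.7484*h^3 - 4.1887*h^2 + 4.2053*h + 1.694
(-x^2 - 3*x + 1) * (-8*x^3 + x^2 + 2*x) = 8*x^5 + 23*x^4 - 13*x^3 - 5*x^2 + 2*x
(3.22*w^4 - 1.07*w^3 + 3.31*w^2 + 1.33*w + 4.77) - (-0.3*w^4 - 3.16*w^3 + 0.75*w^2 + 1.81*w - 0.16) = 3.52*w^4 + 2.09*w^3 + 2.56*w^2 - 0.48*w + 4.93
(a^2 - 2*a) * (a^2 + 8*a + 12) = a^4 + 6*a^3 - 4*a^2 - 24*a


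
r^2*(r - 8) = r^3 - 8*r^2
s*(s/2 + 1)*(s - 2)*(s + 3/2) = s^4/2 + 3*s^3/4 - 2*s^2 - 3*s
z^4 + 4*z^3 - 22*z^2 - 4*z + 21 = (z - 3)*(z - 1)*(z + 1)*(z + 7)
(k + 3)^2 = k^2 + 6*k + 9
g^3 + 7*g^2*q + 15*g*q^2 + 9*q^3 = (g + q)*(g + 3*q)^2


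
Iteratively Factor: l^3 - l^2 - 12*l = (l + 3)*(l^2 - 4*l) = (l - 4)*(l + 3)*(l)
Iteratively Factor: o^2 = (o)*(o)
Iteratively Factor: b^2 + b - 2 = (b + 2)*(b - 1)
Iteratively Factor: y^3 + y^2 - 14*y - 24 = (y + 3)*(y^2 - 2*y - 8) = (y + 2)*(y + 3)*(y - 4)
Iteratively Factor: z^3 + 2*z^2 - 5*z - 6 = (z + 3)*(z^2 - z - 2) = (z + 1)*(z + 3)*(z - 2)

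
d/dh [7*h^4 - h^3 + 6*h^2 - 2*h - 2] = 28*h^3 - 3*h^2 + 12*h - 2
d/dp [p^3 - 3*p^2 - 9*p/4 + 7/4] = 3*p^2 - 6*p - 9/4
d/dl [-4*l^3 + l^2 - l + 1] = -12*l^2 + 2*l - 1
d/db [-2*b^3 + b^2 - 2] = 2*b*(1 - 3*b)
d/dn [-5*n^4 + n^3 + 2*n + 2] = -20*n^3 + 3*n^2 + 2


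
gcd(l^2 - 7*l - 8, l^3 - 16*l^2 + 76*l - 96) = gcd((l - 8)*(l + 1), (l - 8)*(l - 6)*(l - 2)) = l - 8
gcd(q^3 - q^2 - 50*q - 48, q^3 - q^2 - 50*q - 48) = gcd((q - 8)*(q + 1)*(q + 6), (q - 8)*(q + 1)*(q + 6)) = q^3 - q^2 - 50*q - 48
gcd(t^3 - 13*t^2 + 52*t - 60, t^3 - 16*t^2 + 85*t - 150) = t^2 - 11*t + 30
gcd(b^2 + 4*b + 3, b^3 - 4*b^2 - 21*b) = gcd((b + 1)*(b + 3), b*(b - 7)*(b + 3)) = b + 3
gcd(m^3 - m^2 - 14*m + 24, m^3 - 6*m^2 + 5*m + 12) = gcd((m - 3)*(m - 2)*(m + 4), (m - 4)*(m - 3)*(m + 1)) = m - 3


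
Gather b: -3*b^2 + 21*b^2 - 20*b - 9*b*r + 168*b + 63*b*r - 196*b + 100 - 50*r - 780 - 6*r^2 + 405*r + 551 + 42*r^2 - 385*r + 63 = 18*b^2 + b*(54*r - 48) + 36*r^2 - 30*r - 66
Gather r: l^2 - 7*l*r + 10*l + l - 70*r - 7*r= l^2 + 11*l + r*(-7*l - 77)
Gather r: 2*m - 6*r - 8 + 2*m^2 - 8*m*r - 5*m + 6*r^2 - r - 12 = 2*m^2 - 3*m + 6*r^2 + r*(-8*m - 7) - 20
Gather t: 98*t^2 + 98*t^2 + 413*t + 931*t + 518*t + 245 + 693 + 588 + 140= 196*t^2 + 1862*t + 1666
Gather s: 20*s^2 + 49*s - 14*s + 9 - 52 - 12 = 20*s^2 + 35*s - 55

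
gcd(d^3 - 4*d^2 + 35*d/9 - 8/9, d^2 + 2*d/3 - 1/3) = d - 1/3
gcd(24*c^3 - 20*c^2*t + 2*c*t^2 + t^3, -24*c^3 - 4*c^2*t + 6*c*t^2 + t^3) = -12*c^2 + 4*c*t + t^2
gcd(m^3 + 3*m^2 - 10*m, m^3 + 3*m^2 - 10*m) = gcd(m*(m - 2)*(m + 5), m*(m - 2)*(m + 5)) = m^3 + 3*m^2 - 10*m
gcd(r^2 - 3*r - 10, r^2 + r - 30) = r - 5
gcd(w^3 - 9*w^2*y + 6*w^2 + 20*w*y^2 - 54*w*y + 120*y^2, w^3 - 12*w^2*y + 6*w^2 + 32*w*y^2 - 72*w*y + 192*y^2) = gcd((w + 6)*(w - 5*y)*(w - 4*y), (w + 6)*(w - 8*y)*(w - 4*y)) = -w^2 + 4*w*y - 6*w + 24*y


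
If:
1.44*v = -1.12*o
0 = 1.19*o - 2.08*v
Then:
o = 0.00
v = 0.00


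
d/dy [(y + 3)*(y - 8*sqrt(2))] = 2*y - 8*sqrt(2) + 3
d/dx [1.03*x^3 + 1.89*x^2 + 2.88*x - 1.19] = 3.09*x^2 + 3.78*x + 2.88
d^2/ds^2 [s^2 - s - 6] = 2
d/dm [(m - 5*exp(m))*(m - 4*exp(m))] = -9*m*exp(m) + 2*m + 40*exp(2*m) - 9*exp(m)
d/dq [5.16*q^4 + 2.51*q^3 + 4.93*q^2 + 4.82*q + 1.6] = 20.64*q^3 + 7.53*q^2 + 9.86*q + 4.82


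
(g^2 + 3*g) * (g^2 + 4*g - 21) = g^4 + 7*g^3 - 9*g^2 - 63*g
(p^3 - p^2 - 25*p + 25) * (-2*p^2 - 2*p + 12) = -2*p^5 + 64*p^3 - 12*p^2 - 350*p + 300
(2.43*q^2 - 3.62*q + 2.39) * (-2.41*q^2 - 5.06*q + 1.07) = -5.8563*q^4 - 3.5716*q^3 + 15.1574*q^2 - 15.9668*q + 2.5573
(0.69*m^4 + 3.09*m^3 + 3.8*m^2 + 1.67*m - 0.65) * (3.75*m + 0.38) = 2.5875*m^5 + 11.8497*m^4 + 15.4242*m^3 + 7.7065*m^2 - 1.8029*m - 0.247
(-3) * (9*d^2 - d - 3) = -27*d^2 + 3*d + 9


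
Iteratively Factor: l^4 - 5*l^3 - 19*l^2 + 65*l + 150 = (l - 5)*(l^3 - 19*l - 30) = (l - 5)*(l + 3)*(l^2 - 3*l - 10) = (l - 5)^2*(l + 3)*(l + 2)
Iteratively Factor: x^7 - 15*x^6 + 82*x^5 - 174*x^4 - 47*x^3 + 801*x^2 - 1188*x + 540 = (x - 3)*(x^6 - 12*x^5 + 46*x^4 - 36*x^3 - 155*x^2 + 336*x - 180) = (x - 3)^2*(x^5 - 9*x^4 + 19*x^3 + 21*x^2 - 92*x + 60) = (x - 5)*(x - 3)^2*(x^4 - 4*x^3 - x^2 + 16*x - 12) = (x - 5)*(x - 3)^3*(x^3 - x^2 - 4*x + 4) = (x - 5)*(x - 3)^3*(x - 1)*(x^2 - 4) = (x - 5)*(x - 3)^3*(x - 1)*(x + 2)*(x - 2)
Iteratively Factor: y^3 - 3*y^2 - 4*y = (y + 1)*(y^2 - 4*y) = y*(y + 1)*(y - 4)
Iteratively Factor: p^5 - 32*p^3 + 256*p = (p + 4)*(p^4 - 4*p^3 - 16*p^2 + 64*p) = (p - 4)*(p + 4)*(p^3 - 16*p) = p*(p - 4)*(p + 4)*(p^2 - 16) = p*(p - 4)*(p + 4)^2*(p - 4)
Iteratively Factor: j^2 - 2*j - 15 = (j + 3)*(j - 5)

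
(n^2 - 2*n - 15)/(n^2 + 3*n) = (n - 5)/n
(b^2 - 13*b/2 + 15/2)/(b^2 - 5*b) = (b - 3/2)/b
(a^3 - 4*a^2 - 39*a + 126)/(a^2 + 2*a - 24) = (a^2 - 10*a + 21)/(a - 4)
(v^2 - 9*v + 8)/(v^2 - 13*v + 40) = (v - 1)/(v - 5)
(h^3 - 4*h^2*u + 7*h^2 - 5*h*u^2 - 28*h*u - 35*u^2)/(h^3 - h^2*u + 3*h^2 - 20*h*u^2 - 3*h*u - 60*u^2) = (h^2 + h*u + 7*h + 7*u)/(h^2 + 4*h*u + 3*h + 12*u)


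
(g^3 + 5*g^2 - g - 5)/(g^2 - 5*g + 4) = (g^2 + 6*g + 5)/(g - 4)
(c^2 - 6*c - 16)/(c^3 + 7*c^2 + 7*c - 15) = (c^2 - 6*c - 16)/(c^3 + 7*c^2 + 7*c - 15)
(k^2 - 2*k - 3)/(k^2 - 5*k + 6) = (k + 1)/(k - 2)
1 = 1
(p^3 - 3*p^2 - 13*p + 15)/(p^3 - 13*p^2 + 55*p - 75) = (p^2 + 2*p - 3)/(p^2 - 8*p + 15)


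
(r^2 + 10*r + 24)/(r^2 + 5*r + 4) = (r + 6)/(r + 1)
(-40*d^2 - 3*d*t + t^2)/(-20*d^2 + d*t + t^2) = (-8*d + t)/(-4*d + t)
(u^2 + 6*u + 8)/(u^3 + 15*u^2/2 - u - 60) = 2*(u + 2)/(2*u^2 + 7*u - 30)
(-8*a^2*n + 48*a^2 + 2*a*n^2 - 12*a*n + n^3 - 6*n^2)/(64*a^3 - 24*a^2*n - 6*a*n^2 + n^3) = (6 - n)/(8*a - n)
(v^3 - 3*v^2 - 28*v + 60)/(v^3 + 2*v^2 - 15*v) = (v^2 - 8*v + 12)/(v*(v - 3))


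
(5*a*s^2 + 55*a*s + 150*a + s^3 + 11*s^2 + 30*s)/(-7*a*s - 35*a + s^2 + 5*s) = (5*a*s + 30*a + s^2 + 6*s)/(-7*a + s)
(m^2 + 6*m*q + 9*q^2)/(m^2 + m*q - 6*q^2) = (-m - 3*q)/(-m + 2*q)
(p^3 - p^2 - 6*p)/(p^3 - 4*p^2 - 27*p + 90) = p*(p + 2)/(p^2 - p - 30)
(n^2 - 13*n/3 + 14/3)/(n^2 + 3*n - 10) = (n - 7/3)/(n + 5)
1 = 1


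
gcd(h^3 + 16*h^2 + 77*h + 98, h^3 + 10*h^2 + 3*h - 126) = h + 7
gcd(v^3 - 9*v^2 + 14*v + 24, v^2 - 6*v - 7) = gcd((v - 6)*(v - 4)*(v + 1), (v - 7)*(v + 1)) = v + 1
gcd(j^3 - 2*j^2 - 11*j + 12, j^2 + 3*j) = j + 3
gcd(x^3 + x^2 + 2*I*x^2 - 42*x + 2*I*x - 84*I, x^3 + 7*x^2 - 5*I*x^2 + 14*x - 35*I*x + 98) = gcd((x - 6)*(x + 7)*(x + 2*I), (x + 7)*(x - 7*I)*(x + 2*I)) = x^2 + x*(7 + 2*I) + 14*I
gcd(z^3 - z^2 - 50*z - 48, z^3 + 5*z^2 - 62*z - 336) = z^2 - 2*z - 48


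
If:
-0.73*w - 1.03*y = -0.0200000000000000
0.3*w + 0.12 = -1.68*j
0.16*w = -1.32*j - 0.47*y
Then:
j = -0.03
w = -0.21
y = 0.17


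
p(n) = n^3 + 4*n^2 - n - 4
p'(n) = 3*n^2 + 8*n - 1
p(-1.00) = 0.00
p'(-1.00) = -6.00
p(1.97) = 17.20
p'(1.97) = 26.40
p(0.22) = -4.02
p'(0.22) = 0.91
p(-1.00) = 0.00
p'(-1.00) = -6.00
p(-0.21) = -3.62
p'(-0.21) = -2.55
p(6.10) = 365.72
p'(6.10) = 159.43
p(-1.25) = 1.55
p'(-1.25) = -6.31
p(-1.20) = 1.23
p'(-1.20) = -6.28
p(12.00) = 2288.00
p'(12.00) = 527.00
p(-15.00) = -2464.00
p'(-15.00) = 554.00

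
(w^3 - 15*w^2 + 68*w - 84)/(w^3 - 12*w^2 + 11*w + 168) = (w^2 - 8*w + 12)/(w^2 - 5*w - 24)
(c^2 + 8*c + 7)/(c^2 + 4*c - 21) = (c + 1)/(c - 3)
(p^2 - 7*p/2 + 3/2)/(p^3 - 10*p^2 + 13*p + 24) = (p - 1/2)/(p^2 - 7*p - 8)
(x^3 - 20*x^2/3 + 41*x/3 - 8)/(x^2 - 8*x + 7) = (x^2 - 17*x/3 + 8)/(x - 7)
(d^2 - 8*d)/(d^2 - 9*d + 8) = d/(d - 1)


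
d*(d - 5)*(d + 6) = d^3 + d^2 - 30*d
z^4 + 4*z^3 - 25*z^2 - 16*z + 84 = (z - 3)*(z - 2)*(z + 2)*(z + 7)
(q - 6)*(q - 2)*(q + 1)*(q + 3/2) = q^4 - 11*q^3/2 - 13*q^2/2 + 18*q + 18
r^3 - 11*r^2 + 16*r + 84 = (r - 7)*(r - 6)*(r + 2)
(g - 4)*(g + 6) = g^2 + 2*g - 24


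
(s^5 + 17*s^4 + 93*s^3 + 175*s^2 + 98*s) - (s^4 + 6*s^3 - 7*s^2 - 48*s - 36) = s^5 + 16*s^4 + 87*s^3 + 182*s^2 + 146*s + 36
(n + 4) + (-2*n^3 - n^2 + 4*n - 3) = -2*n^3 - n^2 + 5*n + 1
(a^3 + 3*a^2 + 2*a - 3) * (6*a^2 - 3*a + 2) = 6*a^5 + 15*a^4 + 5*a^3 - 18*a^2 + 13*a - 6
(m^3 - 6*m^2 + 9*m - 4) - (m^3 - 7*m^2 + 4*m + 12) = m^2 + 5*m - 16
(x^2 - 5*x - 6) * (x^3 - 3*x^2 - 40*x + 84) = x^5 - 8*x^4 - 31*x^3 + 302*x^2 - 180*x - 504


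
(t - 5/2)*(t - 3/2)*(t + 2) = t^3 - 2*t^2 - 17*t/4 + 15/2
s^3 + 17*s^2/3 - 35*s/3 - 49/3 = (s - 7/3)*(s + 1)*(s + 7)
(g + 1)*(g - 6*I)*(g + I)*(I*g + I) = I*g^4 + 5*g^3 + 2*I*g^3 + 10*g^2 + 7*I*g^2 + 5*g + 12*I*g + 6*I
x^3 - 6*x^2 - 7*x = x*(x - 7)*(x + 1)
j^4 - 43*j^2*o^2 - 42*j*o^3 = j*(j - 7*o)*(j + o)*(j + 6*o)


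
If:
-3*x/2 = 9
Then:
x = -6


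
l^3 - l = l*(l - 1)*(l + 1)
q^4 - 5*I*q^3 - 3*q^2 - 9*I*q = q*(q - 3*I)^2*(q + I)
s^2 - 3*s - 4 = (s - 4)*(s + 1)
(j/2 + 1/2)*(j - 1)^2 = j^3/2 - j^2/2 - j/2 + 1/2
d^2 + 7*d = d*(d + 7)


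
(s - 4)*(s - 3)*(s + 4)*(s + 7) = s^4 + 4*s^3 - 37*s^2 - 64*s + 336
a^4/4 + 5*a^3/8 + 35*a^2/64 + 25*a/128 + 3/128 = (a/4 + 1/4)*(a + 1/4)*(a + 1/2)*(a + 3/4)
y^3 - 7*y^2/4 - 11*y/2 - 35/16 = (y - 7/2)*(y + 1/2)*(y + 5/4)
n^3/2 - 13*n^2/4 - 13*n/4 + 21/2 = (n/2 + 1)*(n - 7)*(n - 3/2)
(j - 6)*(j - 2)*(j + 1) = j^3 - 7*j^2 + 4*j + 12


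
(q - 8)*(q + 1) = q^2 - 7*q - 8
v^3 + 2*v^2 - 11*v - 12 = (v - 3)*(v + 1)*(v + 4)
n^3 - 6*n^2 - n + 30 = (n - 5)*(n - 3)*(n + 2)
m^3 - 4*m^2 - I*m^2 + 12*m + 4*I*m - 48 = (m - 4)*(m - 4*I)*(m + 3*I)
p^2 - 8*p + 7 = (p - 7)*(p - 1)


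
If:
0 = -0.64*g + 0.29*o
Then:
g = 0.453125*o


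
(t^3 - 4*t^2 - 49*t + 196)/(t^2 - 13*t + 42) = (t^2 + 3*t - 28)/(t - 6)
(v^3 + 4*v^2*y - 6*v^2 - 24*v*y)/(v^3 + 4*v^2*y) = (v - 6)/v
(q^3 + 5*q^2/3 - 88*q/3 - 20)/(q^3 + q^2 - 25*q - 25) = (q^2 + 20*q/3 + 4)/(q^2 + 6*q + 5)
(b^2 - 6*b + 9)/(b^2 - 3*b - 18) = (-b^2 + 6*b - 9)/(-b^2 + 3*b + 18)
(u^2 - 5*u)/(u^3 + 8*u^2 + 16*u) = (u - 5)/(u^2 + 8*u + 16)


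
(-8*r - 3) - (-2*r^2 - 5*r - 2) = 2*r^2 - 3*r - 1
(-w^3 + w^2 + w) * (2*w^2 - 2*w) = -2*w^5 + 4*w^4 - 2*w^2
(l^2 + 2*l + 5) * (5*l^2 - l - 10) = 5*l^4 + 9*l^3 + 13*l^2 - 25*l - 50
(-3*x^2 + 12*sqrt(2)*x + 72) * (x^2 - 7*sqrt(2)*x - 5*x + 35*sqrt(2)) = -3*x^4 + 15*x^3 + 33*sqrt(2)*x^3 - 165*sqrt(2)*x^2 - 96*x^2 - 504*sqrt(2)*x + 480*x + 2520*sqrt(2)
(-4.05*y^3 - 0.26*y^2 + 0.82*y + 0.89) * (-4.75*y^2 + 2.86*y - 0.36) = 19.2375*y^5 - 10.348*y^4 - 3.1806*y^3 - 1.7887*y^2 + 2.2502*y - 0.3204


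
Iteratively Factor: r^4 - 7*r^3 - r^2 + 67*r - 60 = (r + 3)*(r^3 - 10*r^2 + 29*r - 20) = (r - 5)*(r + 3)*(r^2 - 5*r + 4) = (r - 5)*(r - 4)*(r + 3)*(r - 1)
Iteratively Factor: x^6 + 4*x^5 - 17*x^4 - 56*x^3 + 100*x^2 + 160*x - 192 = (x - 2)*(x^5 + 6*x^4 - 5*x^3 - 66*x^2 - 32*x + 96) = (x - 2)*(x + 2)*(x^4 + 4*x^3 - 13*x^2 - 40*x + 48) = (x - 2)*(x - 1)*(x + 2)*(x^3 + 5*x^2 - 8*x - 48) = (x - 2)*(x - 1)*(x + 2)*(x + 4)*(x^2 + x - 12) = (x - 3)*(x - 2)*(x - 1)*(x + 2)*(x + 4)*(x + 4)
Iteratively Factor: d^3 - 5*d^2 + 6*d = (d)*(d^2 - 5*d + 6) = d*(d - 3)*(d - 2)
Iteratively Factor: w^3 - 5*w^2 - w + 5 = (w - 1)*(w^2 - 4*w - 5) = (w - 5)*(w - 1)*(w + 1)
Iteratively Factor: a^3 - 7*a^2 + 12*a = (a - 4)*(a^2 - 3*a) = (a - 4)*(a - 3)*(a)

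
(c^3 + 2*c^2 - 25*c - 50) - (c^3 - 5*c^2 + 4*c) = 7*c^2 - 29*c - 50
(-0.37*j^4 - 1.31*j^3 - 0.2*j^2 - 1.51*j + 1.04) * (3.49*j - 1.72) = -1.2913*j^5 - 3.9355*j^4 + 1.5552*j^3 - 4.9259*j^2 + 6.2268*j - 1.7888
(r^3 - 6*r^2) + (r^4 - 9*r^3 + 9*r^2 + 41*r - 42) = r^4 - 8*r^3 + 3*r^2 + 41*r - 42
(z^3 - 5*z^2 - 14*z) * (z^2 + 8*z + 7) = z^5 + 3*z^4 - 47*z^3 - 147*z^2 - 98*z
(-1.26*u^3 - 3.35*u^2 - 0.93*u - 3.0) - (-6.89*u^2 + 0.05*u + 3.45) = -1.26*u^3 + 3.54*u^2 - 0.98*u - 6.45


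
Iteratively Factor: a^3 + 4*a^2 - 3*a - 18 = (a + 3)*(a^2 + a - 6) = (a + 3)^2*(a - 2)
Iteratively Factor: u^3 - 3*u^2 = (u)*(u^2 - 3*u) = u^2*(u - 3)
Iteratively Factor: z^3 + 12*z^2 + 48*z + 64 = (z + 4)*(z^2 + 8*z + 16) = (z + 4)^2*(z + 4)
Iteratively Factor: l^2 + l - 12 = (l - 3)*(l + 4)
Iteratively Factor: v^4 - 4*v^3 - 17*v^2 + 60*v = (v - 5)*(v^3 + v^2 - 12*v) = (v - 5)*(v - 3)*(v^2 + 4*v) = (v - 5)*(v - 3)*(v + 4)*(v)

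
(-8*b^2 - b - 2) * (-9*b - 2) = 72*b^3 + 25*b^2 + 20*b + 4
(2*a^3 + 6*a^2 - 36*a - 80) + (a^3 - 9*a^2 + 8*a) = 3*a^3 - 3*a^2 - 28*a - 80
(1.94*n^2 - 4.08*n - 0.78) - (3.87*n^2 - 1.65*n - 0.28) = -1.93*n^2 - 2.43*n - 0.5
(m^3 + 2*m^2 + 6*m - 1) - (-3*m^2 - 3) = m^3 + 5*m^2 + 6*m + 2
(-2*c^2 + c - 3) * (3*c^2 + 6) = -6*c^4 + 3*c^3 - 21*c^2 + 6*c - 18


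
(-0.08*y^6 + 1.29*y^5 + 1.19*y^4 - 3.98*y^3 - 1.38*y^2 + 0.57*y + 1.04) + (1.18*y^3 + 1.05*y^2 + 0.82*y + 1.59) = -0.08*y^6 + 1.29*y^5 + 1.19*y^4 - 2.8*y^3 - 0.33*y^2 + 1.39*y + 2.63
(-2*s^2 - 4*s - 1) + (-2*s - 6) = -2*s^2 - 6*s - 7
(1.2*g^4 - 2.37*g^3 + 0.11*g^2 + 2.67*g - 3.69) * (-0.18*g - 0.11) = -0.216*g^5 + 0.2946*g^4 + 0.2409*g^3 - 0.4927*g^2 + 0.3705*g + 0.4059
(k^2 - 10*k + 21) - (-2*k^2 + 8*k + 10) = 3*k^2 - 18*k + 11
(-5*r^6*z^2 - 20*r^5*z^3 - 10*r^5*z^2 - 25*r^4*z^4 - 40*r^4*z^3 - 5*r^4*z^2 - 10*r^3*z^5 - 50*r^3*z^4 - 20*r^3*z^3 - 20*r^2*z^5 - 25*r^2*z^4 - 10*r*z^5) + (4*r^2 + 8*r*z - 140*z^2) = -5*r^6*z^2 - 20*r^5*z^3 - 10*r^5*z^2 - 25*r^4*z^4 - 40*r^4*z^3 - 5*r^4*z^2 - 10*r^3*z^5 - 50*r^3*z^4 - 20*r^3*z^3 - 20*r^2*z^5 - 25*r^2*z^4 + 4*r^2 - 10*r*z^5 + 8*r*z - 140*z^2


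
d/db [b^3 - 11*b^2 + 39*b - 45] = 3*b^2 - 22*b + 39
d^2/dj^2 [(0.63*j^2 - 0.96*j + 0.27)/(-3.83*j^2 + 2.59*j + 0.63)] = (15.665466*j^3 - 32.88438*j^2 + 29.968218*j - 8.558298)/(56.181887*j^6 - 113.977353*j^5 + 49.351848*j^4 + 20.122487*j^3 - 8.117928*j^2 - 3.083913*j - 0.250047)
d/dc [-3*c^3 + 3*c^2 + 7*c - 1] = -9*c^2 + 6*c + 7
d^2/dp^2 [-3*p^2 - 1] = -6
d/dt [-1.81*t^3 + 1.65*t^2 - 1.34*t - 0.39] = -5.43*t^2 + 3.3*t - 1.34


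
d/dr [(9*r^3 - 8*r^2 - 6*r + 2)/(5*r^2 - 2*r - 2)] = (45*r^4 - 36*r^3 - 8*r^2 + 12*r + 16)/(25*r^4 - 20*r^3 - 16*r^2 + 8*r + 4)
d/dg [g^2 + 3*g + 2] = 2*g + 3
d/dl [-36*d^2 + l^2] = 2*l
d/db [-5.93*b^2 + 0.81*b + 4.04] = 0.81 - 11.86*b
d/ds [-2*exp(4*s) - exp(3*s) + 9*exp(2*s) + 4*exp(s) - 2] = (-8*exp(3*s) - 3*exp(2*s) + 18*exp(s) + 4)*exp(s)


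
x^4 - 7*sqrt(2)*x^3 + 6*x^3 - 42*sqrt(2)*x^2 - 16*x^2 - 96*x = x*(x + 6)*(x - 8*sqrt(2))*(x + sqrt(2))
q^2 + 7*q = q*(q + 7)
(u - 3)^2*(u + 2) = u^3 - 4*u^2 - 3*u + 18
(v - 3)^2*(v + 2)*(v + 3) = v^4 - v^3 - 15*v^2 + 9*v + 54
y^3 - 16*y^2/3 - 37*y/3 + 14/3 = (y - 7)*(y - 1/3)*(y + 2)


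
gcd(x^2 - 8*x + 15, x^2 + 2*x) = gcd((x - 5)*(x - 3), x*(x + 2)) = 1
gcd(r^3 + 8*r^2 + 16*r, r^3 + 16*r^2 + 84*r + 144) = r + 4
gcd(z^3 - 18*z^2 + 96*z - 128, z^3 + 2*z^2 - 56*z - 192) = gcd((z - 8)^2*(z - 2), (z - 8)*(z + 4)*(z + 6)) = z - 8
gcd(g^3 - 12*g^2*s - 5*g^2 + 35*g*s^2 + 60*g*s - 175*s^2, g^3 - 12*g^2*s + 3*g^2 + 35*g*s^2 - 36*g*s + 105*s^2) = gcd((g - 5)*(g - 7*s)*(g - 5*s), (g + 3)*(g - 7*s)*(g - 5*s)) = g^2 - 12*g*s + 35*s^2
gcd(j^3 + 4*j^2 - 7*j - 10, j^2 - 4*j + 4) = j - 2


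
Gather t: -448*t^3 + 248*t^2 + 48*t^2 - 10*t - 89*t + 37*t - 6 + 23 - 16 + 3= -448*t^3 + 296*t^2 - 62*t + 4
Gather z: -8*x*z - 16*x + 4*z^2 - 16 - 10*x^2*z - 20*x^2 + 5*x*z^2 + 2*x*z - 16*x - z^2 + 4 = -20*x^2 - 32*x + z^2*(5*x + 3) + z*(-10*x^2 - 6*x) - 12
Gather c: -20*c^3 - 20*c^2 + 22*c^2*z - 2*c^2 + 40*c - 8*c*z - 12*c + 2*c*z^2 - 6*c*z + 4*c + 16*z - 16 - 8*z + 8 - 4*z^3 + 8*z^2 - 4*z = -20*c^3 + c^2*(22*z - 22) + c*(2*z^2 - 14*z + 32) - 4*z^3 + 8*z^2 + 4*z - 8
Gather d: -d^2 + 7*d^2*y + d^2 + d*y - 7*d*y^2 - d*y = 7*d^2*y - 7*d*y^2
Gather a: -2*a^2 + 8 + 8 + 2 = 18 - 2*a^2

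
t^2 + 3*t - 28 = (t - 4)*(t + 7)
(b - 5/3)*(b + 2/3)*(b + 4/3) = b^3 + b^2/3 - 22*b/9 - 40/27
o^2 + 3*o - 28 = (o - 4)*(o + 7)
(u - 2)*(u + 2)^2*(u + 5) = u^4 + 7*u^3 + 6*u^2 - 28*u - 40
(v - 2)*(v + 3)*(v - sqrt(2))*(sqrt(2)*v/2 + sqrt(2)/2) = sqrt(2)*v^4/2 - v^3 + sqrt(2)*v^3 - 5*sqrt(2)*v^2/2 - 2*v^2 - 3*sqrt(2)*v + 5*v + 6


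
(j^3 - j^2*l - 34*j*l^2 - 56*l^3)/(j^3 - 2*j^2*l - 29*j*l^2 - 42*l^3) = (j + 4*l)/(j + 3*l)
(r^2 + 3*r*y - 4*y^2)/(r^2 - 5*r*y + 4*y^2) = (-r - 4*y)/(-r + 4*y)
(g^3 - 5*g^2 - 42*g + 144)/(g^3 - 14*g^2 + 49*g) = (g^3 - 5*g^2 - 42*g + 144)/(g*(g^2 - 14*g + 49))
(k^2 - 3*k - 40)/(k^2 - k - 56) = (k + 5)/(k + 7)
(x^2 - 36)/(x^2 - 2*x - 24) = (x + 6)/(x + 4)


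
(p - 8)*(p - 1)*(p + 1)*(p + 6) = p^4 - 2*p^3 - 49*p^2 + 2*p + 48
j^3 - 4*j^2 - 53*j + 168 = (j - 8)*(j - 3)*(j + 7)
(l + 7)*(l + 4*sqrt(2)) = l^2 + 4*sqrt(2)*l + 7*l + 28*sqrt(2)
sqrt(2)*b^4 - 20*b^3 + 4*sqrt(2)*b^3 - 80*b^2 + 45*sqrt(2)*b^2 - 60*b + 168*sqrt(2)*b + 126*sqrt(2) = (b + 3)*(b - 7*sqrt(2))*(b - 3*sqrt(2))*(sqrt(2)*b + sqrt(2))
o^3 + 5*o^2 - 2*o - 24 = (o - 2)*(o + 3)*(o + 4)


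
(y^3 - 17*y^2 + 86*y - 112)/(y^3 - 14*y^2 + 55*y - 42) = (y^2 - 10*y + 16)/(y^2 - 7*y + 6)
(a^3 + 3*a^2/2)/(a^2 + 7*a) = a*(2*a + 3)/(2*(a + 7))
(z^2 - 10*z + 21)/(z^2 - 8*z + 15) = (z - 7)/(z - 5)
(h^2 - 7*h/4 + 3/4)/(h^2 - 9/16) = 4*(h - 1)/(4*h + 3)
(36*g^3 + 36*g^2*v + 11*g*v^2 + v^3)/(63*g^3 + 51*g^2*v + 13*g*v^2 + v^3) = (12*g^2 + 8*g*v + v^2)/(21*g^2 + 10*g*v + v^2)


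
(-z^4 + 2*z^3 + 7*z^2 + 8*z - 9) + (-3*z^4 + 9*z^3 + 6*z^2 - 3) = -4*z^4 + 11*z^3 + 13*z^2 + 8*z - 12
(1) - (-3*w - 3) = 3*w + 4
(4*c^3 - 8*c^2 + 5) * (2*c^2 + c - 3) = 8*c^5 - 12*c^4 - 20*c^3 + 34*c^2 + 5*c - 15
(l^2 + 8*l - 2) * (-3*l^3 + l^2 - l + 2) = -3*l^5 - 23*l^4 + 13*l^3 - 8*l^2 + 18*l - 4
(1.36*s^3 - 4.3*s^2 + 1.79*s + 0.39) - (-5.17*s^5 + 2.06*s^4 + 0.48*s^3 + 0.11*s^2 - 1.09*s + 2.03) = 5.17*s^5 - 2.06*s^4 + 0.88*s^3 - 4.41*s^2 + 2.88*s - 1.64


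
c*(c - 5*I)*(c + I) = c^3 - 4*I*c^2 + 5*c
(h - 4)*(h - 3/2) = h^2 - 11*h/2 + 6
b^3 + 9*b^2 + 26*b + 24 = (b + 2)*(b + 3)*(b + 4)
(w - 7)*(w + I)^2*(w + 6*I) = w^4 - 7*w^3 + 8*I*w^3 - 13*w^2 - 56*I*w^2 + 91*w - 6*I*w + 42*I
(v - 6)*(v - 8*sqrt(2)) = v^2 - 8*sqrt(2)*v - 6*v + 48*sqrt(2)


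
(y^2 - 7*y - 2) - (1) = y^2 - 7*y - 3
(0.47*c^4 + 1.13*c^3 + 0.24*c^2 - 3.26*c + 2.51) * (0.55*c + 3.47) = 0.2585*c^5 + 2.2524*c^4 + 4.0531*c^3 - 0.9602*c^2 - 9.9317*c + 8.7097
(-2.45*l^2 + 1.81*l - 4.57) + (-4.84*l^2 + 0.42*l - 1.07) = -7.29*l^2 + 2.23*l - 5.64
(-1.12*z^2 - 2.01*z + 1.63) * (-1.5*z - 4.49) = 1.68*z^3 + 8.0438*z^2 + 6.5799*z - 7.3187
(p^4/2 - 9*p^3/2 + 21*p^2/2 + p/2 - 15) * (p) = p^5/2 - 9*p^4/2 + 21*p^3/2 + p^2/2 - 15*p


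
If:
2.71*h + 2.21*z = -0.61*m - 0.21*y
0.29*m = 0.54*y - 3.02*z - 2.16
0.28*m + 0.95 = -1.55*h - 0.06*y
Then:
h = 2.96942435110328*z - 2.18043482665694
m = 7.0131906874962 - 15.8161813871497*z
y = 7.7663431469887 - 2.90128259680263*z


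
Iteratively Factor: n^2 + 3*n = (n)*(n + 3)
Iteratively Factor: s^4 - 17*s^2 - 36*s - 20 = (s + 2)*(s^3 - 2*s^2 - 13*s - 10) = (s - 5)*(s + 2)*(s^2 + 3*s + 2) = (s - 5)*(s + 2)^2*(s + 1)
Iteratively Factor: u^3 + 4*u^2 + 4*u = (u + 2)*(u^2 + 2*u) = (u + 2)^2*(u)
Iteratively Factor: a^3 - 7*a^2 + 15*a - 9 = (a - 3)*(a^2 - 4*a + 3) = (a - 3)^2*(a - 1)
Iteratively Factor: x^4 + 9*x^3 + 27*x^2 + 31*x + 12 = (x + 1)*(x^3 + 8*x^2 + 19*x + 12) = (x + 1)^2*(x^2 + 7*x + 12) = (x + 1)^2*(x + 4)*(x + 3)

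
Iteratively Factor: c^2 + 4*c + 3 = (c + 3)*(c + 1)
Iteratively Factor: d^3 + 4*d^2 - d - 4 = (d + 1)*(d^2 + 3*d - 4) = (d + 1)*(d + 4)*(d - 1)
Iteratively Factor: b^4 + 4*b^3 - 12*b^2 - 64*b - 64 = (b - 4)*(b^3 + 8*b^2 + 20*b + 16) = (b - 4)*(b + 4)*(b^2 + 4*b + 4) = (b - 4)*(b + 2)*(b + 4)*(b + 2)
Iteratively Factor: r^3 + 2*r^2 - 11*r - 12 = (r + 4)*(r^2 - 2*r - 3) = (r - 3)*(r + 4)*(r + 1)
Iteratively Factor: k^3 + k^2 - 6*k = (k)*(k^2 + k - 6) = k*(k + 3)*(k - 2)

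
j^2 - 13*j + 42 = (j - 7)*(j - 6)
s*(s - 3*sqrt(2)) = s^2 - 3*sqrt(2)*s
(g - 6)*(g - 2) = g^2 - 8*g + 12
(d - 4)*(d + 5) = d^2 + d - 20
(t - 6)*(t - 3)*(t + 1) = t^3 - 8*t^2 + 9*t + 18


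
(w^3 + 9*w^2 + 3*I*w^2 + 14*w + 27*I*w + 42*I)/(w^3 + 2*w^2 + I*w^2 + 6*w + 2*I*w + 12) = (w + 7)/(w - 2*I)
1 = 1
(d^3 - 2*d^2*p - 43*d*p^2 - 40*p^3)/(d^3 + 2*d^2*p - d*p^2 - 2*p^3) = (-d^2 + 3*d*p + 40*p^2)/(-d^2 - d*p + 2*p^2)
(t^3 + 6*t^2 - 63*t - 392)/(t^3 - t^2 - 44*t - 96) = (t^2 + 14*t + 49)/(t^2 + 7*t + 12)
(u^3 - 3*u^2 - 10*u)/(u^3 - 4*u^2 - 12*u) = (u - 5)/(u - 6)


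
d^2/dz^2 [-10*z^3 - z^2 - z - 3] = -60*z - 2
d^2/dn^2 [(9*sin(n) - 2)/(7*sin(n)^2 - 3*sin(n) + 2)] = (-441*sin(n)^5 + 203*sin(n)^4 + 1512*sin(n)^3 - 736*sin(n)^2 - 528*sin(n) + 128)/(7*sin(n)^2 - 3*sin(n) + 2)^3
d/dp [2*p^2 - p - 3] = 4*p - 1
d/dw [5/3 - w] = -1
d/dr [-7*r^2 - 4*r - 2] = -14*r - 4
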